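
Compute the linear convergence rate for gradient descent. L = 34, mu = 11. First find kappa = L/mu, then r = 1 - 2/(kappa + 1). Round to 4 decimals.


Step 1: Compute the condition number.
kappa = L/mu = 34/11 = 3.0909
Step 2: Compute the convergence rate.
r = 1 - 2/(kappa + 1) = 1 - 2*mu/(L + mu) = (L - mu)/(L + mu) = 23/45 = 0.5111


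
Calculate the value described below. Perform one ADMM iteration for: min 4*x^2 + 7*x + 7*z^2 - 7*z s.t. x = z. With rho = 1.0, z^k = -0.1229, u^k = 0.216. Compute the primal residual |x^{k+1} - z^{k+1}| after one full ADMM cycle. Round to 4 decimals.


ADMM iteration with rho = 1.0, z^k = -0.1229, u^k = 0.216
Step 1: x-update.
Minimize 4*x^2 + 7*x + (1.0/2)*(x + 0.1229 + 0.216)^2
FOC: (2*4 + 1.0)*x = -7 + 1.0*(-0.1229 - 0.216)
x^{k+1} = -0.8154
Step 2: z-update.
Minimize 7*z^2 - 7*z + (1.0/2)*(-0.8154 - z + 0.216)^2
FOC: (2*7 + 1.0)*z = 7 + 1.0*(-0.8154 + 0.216)
z^{k+1} = 0.4267
Step 3: u-update.
u^{k+1} = 0.216 - 0.8154 - 0.4267 = -1.0261
Step 4: Primal residual = |-0.8154 - 0.4267| = 1.2421


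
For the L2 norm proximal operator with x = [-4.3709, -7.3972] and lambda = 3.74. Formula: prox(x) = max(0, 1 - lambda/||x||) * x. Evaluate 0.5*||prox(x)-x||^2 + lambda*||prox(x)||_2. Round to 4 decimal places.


Step 1: Compute ||x||.
||x|| = 8.5921
Step 2: Compute scaling factor.
scale = max(0, 1 - 3.74/8.5921) = 0.5647
Step 3: prox(x) = [-2.4683, -4.1773]
||prox(x)|| = 4.8521
Step 4: Proximal objective.
0.5*||prox-x||^2 = 6.9938
lambda*||prox|| = 18.1469
Total = 25.1405


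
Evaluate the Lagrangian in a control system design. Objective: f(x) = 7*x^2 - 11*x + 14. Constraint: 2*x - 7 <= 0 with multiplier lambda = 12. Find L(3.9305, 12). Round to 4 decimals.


Step 1: Evaluate f(x).
f(3.9305) = 7*3.9305^2 - 11*3.9305 + 14 = 78.9063
Step 2: Evaluate g(x).
g(3.9305) = 2*3.9305 - 7 = 0.861
Step 3: Compute Lagrangian.
L = 78.9063 + 12*0.861 = 89.2383


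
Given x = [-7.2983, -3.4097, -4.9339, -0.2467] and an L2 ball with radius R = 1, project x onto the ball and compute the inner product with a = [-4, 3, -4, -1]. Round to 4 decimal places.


Step 1: Compute ||x|| (intermediates to 6 decimals).
||x|| = sqrt((-7.2983)^2 + (-3.4097)^2 + (-4.9339)^2 + (-0.2467)^2) = 9.449628
Step 2: Project.
Since ||x|| > R, scale = R/||x|| = 1/9.449628 = 0.105824, proj(x) = scale * x
proj(x) = [-0.772335, -0.360828, -0.522125, -0.026107]
Step 3: Dot product.
a^T * proj(x) = -4*(-0.772335) + 3*(-0.360828) - 4*(-0.522125) - 1*(-0.026107) = 4.1215


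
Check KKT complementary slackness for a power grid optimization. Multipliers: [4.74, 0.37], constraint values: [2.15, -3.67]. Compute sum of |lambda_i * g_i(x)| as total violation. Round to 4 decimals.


KKT complementary slackness check:
lambda_1 * g_1 = 4.74 * 2.15 = 10.191
lambda_2 * g_2 = 0.37 * -3.67 = -1.3579
Total violation = 10.191 + 1.3579 = 11.5489


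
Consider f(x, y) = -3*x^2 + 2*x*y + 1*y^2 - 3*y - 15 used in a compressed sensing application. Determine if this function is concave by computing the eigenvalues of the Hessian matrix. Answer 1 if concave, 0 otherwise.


The Hessian of f(x,y) = -3*x^2 + 2*x*y + 1*y^2 - 3*y - 15 is:
H = [[-6, 2], [2, 2]]
Trace = -6 + 2 = -4
Determinant = -6*2 - (2)^2 = -16
Discriminant = (-4)^2 - 4*-16 = 80.0
Eigenvalues: lambda_1 = -6.4721, lambda_2 = 2.4721
The function is not concave.

0


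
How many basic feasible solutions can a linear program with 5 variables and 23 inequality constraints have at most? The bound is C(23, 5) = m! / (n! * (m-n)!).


Each vertex corresponds to some choice of n active constraints out of m, so the number of vertices is at most C(m, n) = m! / (n!(m-n)!).
m = 23, n = 5
Numerator: 23 * 22 * 21 * 20 * 19
Denominator: 5! = 120
C(23, 5) = 33649


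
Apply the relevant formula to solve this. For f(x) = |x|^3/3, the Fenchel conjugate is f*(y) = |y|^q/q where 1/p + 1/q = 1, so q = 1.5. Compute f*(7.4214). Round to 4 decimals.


The conjugate exponent q satisfies 1/p + 1/q = 1.
p = 3, so q = 3/(3 - 1) = 1.5
|y|^q = 7.4214^1.5 = 20.2176
f*(7.4214) = 20.2176 / 1.5 = 13.4784


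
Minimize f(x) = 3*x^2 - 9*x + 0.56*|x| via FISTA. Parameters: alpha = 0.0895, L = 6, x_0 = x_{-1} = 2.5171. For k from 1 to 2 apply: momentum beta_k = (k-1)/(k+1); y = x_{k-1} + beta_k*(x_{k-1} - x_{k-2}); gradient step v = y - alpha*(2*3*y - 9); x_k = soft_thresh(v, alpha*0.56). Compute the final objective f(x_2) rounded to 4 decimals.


FISTA on f(x) = 3*x^2 - 9*x + 0.56*|x|
L = 6, alpha = 0.0895
Iteration 1: beta = 0.0, y = 2.5171 + 0.0*(2.5171 - 2.5171) = 2.5171
  grad(y) = 6.1026, v = y - alpha*grad = 1.9709
  prox(v) = soft_thresh(1.9709, 0.0501) = 1.9208
Iteration 2: beta = 0.3333, y = 1.9208 + 0.3333*(1.9208 - 2.5171) = 1.722
  grad(y) = 1.3322, v = y - alpha*grad = 1.6028
  prox(v) = soft_thresh(1.6028, 0.0501) = 1.5527
f(x_2) = 3*1.5527^2 - 9*1.5527 + 0.56*|1.5527| = -5.8722


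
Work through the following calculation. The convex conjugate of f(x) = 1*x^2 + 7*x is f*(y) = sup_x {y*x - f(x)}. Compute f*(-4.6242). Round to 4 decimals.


f*(y) = sup_x {y*x - a*x^2 - b*x} = sup_x {(y-b)*x - a*x^2}
FOC: (y - b) - 2a*x = 0 => x* = (y - b)/(2a)
x* = (-4.6242 - 7)/(2*1) = -5.8121
f*(-4.6242) = (y-b)^2/(4a) = (-4.6242 - 7)^2/(4*1)
= 135.122/4 = 33.7805


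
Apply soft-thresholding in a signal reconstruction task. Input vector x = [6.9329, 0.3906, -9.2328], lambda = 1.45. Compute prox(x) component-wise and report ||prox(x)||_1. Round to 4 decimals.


Soft-thresholding with lambda = 1.45:
prox(6.9329) = sign(6.9329)*max(|6.9329| - 1.45, 0) = 5.4829
prox(0.3906) = sign(0.3906)*max(|0.3906| - 1.45, 0) = 0.0
prox(-9.2328) = sign(-9.2328)*max(|-9.2328| - 1.45, 0) = -7.7828
prox(x) = [5.4829, 0.0, -7.7828]
||prox(x)||_1 = 5.4829 + 0.0 + 7.7828 = 13.2657


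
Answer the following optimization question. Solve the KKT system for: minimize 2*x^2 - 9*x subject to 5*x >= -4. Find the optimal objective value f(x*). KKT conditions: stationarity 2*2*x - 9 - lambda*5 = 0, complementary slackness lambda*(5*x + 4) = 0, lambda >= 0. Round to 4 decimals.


Step 1: Try lambda = 0 (constraint inactive).
Stationarity: 2*2*x - 9 = 0
x* = 9/(2*2) = 2.25
Check constraint: 5*2.25 = 11.25 >= -4 -- satisfied.
Step 2: Compute optimal value.
f(x*) = 2*2.25^2 - 9*2.25 = -10.125


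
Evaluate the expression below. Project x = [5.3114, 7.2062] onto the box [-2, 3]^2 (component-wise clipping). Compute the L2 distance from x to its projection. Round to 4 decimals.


Project each component onto [-2, 3].
clip(5.3114) = 3.0, clip(7.2062) = 3.0
Projection = [3.0, 3.0]
Squared diffs: [5.3426, 17.6921]
Distance = sqrt(23.0347) = 4.7994


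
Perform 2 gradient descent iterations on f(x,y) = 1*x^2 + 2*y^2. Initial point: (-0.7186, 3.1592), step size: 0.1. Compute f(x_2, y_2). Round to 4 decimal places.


Gradient descent on f(x,y) = 1*x^2 + 2*y^2.
Starting point: (-0.7186, 3.1592), alpha = 0.1
Step 1: grad_x = 2*1*-0.7186 = -1.4372, grad_y = 2*2*3.1592 = 12.6368
  x_1 = -0.7186 - 0.1*-1.4372 = -0.5749
  y_1 = 3.1592 - 0.1*12.6368 = 1.8955
Step 2: grad_x = 2*1*-0.5749 = -1.1498, grad_y = 2*2*1.8955 = 7.5821
  x_2 = -0.5749 - 0.1*-1.1498 = -0.4599
  y_2 = 1.8955 - 0.1*7.5821 = 1.1373
f(-0.4599, 1.1373) = 1*(-0.4599)^2 + 2*1.1373^2 = 2.7985


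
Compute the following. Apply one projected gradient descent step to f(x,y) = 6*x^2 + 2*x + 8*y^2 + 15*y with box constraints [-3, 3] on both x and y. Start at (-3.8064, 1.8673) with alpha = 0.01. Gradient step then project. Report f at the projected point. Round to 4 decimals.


Step 1: Compute gradient at (-3.8064, 1.8673).
grad_x = 2*6*-3.8064 + 2 = -43.6768
grad_y = 2*8*1.8673 + 15 = 44.8768
Step 2: Gradient step.
x_raw = -3.8064 - 0.01*-43.6768 = -3.3696
y_raw = 1.8673 - 0.01*44.8768 = 1.4185
Step 3: Project onto [-3, 3].
x_proj = clip(-3.3696) = -3.0
y_proj = clip(1.4185) = 1.4185
Step 4: Evaluate f.
f(-3.0, 1.4185) = 85.3758


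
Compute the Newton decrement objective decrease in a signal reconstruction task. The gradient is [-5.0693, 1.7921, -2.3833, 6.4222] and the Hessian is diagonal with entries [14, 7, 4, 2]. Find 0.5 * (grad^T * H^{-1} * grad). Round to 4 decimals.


Step 1: H is diagonal, so H^(-1) * g = [-0.3621, 0.256, -0.5958, 3.2111].
Step 2: g^T H^(-1) g = sum_i g_i^2 / H_ii
  = (-5.0693)^2/14 + (1.7921)^2/7 + (-2.3833)^2/4 + (6.4222)^2/2
  = 1.8356 + 0.4588 + 1.42 + 20.6223 = 24.3367
Step 3: Objective decrease = 0.5 * g^T H^(-1) g = 12.1684


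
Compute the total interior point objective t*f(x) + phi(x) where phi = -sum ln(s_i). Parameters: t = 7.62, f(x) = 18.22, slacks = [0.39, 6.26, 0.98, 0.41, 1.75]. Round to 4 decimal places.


Step 1: Compute log-barrier.
ln values: [-0.9416, 1.8342, -0.0202, -0.8916, 0.5596]
phi = -(-0.9416 + 1.8342 - 0.0202 - 0.8916 + 0.5596) = -0.5404
Step 2: Compute augmented objective.
t*f(x) = 7.62*18.22 = 138.8364
Total = 138.8364 - 0.5404 = 138.296


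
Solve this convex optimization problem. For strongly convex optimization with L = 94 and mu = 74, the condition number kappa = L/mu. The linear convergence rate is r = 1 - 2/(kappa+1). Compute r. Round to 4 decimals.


Step 1: Compute the condition number.
kappa = L/mu = 94/74 = 1.2703
Step 2: Compute the convergence rate.
r = 1 - 2/(kappa + 1) = 1 - 2*mu/(L + mu) = (L - mu)/(L + mu) = 20/168 = 0.119


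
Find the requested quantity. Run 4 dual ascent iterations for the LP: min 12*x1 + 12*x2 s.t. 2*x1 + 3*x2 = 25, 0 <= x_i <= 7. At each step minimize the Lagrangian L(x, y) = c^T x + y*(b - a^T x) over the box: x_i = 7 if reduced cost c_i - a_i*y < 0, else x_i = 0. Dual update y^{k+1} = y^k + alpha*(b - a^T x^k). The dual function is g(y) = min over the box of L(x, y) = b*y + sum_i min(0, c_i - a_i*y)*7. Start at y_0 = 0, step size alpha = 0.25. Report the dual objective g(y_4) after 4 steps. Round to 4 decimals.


Dual ascent for LP: min 12*x1 + 12*x2, 2*x1 + 3*x2 = 25, 0 <= x_i <= 7
Step 1: y^k = 0.0, reduced costs: (12.0, 12.0)
  x^k = (0.0, 0.0), subgradient = b - a^T x = 25.0
  y^{k+1} = 0.0 + 0.25*25.0 = 6.25
Step 2: y^k = 6.25, reduced costs: (-0.5, -6.75)
  x^k = (7.0, 7.0), subgradient = b - a^T x = -10.0
  y^{k+1} = 6.25 + 0.25*-10.0 = 3.75
Step 3: y^k = 3.75, reduced costs: (4.5, 0.75)
  x^k = (0.0, 0.0), subgradient = b - a^T x = 25.0
  y^{k+1} = 3.75 + 0.25*25.0 = 10.0
Step 4: y^k = 10.0, reduced costs: (-8.0, -18.0)
  x^k = (7.0, 7.0), subgradient = b - a^T x = -10.0
  y^{k+1} = 10.0 + 0.25*-10.0 = 7.5
Dual objective at y_4 = 7.5: reduced costs (-3.0, -10.5), box minimizer x = (7.0, 7.0)
g(y_4) = b*y + (c1 - a1*y)*x1 + (c2 - a2*y)*x2 = 25*7.5 + (-3.0)*7.0 + (-10.5)*7.0 = 187.5 - 21.0 - 73.5 = 93.0


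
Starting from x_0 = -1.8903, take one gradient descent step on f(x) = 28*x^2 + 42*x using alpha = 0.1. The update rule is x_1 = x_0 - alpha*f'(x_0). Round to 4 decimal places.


We compute the gradient at x_0 and apply the update.
f'(x) = 56*x + 42
f'(-1.8903) = 56*-1.8903 + 42 = -63.8568
x_1 = -1.8903 - 0.1*-63.8568 = 4.4954


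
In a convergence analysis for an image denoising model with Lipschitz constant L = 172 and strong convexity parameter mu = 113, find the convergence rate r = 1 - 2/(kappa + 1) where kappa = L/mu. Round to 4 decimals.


Step 1: Compute the condition number.
kappa = L/mu = 172/113 = 1.5221
Step 2: Compute the convergence rate.
r = 1 - 2/(kappa + 1) = 1 - 2*mu/(L + mu) = (L - mu)/(L + mu) = 59/285 = 0.207


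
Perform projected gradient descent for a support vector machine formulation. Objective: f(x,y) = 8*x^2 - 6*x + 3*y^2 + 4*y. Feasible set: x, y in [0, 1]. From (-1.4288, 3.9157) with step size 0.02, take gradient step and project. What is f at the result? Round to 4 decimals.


Step 1: Compute gradient at (-1.4288, 3.9157).
grad_x = 2*8*-1.4288 - 6 = -28.8608
grad_y = 2*3*3.9157 + 4 = 27.4942
Step 2: Gradient step.
x_raw = -1.4288 - 0.02*-28.8608 = -0.8516
y_raw = 3.9157 - 0.02*27.4942 = 3.3658
Step 3: Project onto [0, 1].
x_proj = clip(-0.8516) = 0.0
y_proj = clip(3.3658) = 1.0
Step 4: Evaluate f.
f(0.0, 1.0) = 7.0


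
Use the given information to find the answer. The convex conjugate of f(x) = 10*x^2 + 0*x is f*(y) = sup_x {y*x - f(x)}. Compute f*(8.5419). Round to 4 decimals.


f*(y) = sup_x {y*x - a*x^2 - b*x} = sup_x {(y-b)*x - a*x^2}
FOC: (y - b) - 2a*x = 0 => x* = (y - b)/(2a)
x* = (8.5419 - 0)/(2*10) = 0.4271
f*(8.5419) = (y-b)^2/(4a) = (8.5419 - 0)^2/(4*10)
= 72.9641/40 = 1.8241


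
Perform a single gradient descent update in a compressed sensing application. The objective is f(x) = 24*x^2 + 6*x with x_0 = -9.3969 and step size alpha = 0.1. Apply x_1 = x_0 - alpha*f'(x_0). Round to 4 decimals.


We compute the gradient at x_0 and apply the update.
f'(x) = 48*x + 6
f'(-9.3969) = 48*-9.3969 + 6 = -445.0512
x_1 = -9.3969 - 0.1*-445.0512 = 35.1082


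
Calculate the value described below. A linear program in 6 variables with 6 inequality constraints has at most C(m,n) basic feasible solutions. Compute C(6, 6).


Each vertex corresponds to some choice of n active constraints out of m, so the number of vertices is at most C(m, n) = m! / (n!(m-n)!).
m = 6, n = 6
Numerator: 6 * 5 * 4 * 3 * 2 * 1
Denominator: 6! = 720
C(6, 6) = 1


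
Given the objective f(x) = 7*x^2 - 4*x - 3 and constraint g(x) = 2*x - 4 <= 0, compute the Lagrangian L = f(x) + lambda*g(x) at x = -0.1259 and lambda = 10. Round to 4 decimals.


Step 1: Evaluate f(x).
f(-0.1259) = 7*(-0.1259)^2 - 4*(-0.1259) - 3 = -2.3854
Step 2: Evaluate g(x).
g(-0.1259) = 2*-0.1259 - 4 = -4.2518
Step 3: Compute Lagrangian.
L = -2.3854 + 10*-4.2518 = -44.9034


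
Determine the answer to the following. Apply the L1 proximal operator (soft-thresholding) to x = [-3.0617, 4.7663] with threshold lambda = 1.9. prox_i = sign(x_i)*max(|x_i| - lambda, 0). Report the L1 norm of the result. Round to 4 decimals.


Soft-thresholding with lambda = 1.9:
prox(-3.0617) = sign(-3.0617)*max(|-3.0617| - 1.9, 0) = -1.1617
prox(4.7663) = sign(4.7663)*max(|4.7663| - 1.9, 0) = 2.8663
prox(x) = [-1.1617, 2.8663]
||prox(x)||_1 = 1.1617 + 2.8663 = 4.028


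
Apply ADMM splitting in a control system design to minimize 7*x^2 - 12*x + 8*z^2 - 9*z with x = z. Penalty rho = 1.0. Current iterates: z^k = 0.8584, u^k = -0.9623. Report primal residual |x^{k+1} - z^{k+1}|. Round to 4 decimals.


ADMM iteration with rho = 1.0, z^k = 0.8584, u^k = -0.9623
Step 1: x-update.
Minimize 7*x^2 - 12*x + (1.0/2)*(x - 0.8584 - 0.9623)^2
FOC: (2*7 + 1.0)*x = 12 + 1.0*(0.8584 + 0.9623)
x^{k+1} = 0.9214
Step 2: z-update.
Minimize 8*z^2 - 9*z + (1.0/2)*(0.9214 - z - 0.9623)^2
FOC: (2*8 + 1.0)*z = 9 + 1.0*(0.9214 - 0.9623)
z^{k+1} = 0.527
Step 3: u-update.
u^{k+1} = -0.9623 + 0.9214 - 0.527 = -0.5679
Step 4: Primal residual = |0.9214 - 0.527| = 0.3944


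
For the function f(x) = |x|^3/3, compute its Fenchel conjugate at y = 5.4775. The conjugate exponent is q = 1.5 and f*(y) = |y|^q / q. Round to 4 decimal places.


The conjugate exponent q satisfies 1/p + 1/q = 1.
p = 3, so q = 3/(3 - 1) = 1.5
|y|^q = 5.4775^1.5 = 12.8196
f*(5.4775) = 12.8196 / 1.5 = 8.5464


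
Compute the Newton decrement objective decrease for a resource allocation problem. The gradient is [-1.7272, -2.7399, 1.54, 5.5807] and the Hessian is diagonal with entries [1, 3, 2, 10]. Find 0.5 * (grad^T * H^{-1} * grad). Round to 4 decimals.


Step 1: H is diagonal, so H^(-1) * g = [-1.7272, -0.9133, 0.77, 0.5581].
Step 2: g^T H^(-1) g = sum_i g_i^2 / H_ii
  = (-1.7272)^2/1 + (-2.7399)^2/3 + (1.54)^2/2 + (5.5807)^2/10
  = 2.9832 + 2.5024 + 1.1858 + 3.1144 = 9.7858
Step 3: Objective decrease = 0.5 * g^T H^(-1) g = 4.8929


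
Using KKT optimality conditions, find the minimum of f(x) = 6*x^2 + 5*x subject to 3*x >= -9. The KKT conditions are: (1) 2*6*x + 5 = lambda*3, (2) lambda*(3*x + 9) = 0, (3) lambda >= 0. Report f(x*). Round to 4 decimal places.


Step 1: Try lambda = 0 (constraint inactive).
Stationarity: 2*6*x + 5 = 0
x* = -5/(2*6) = -5/12 = -0.4167 (rounded; the exact value -5/12 is used below)
Check constraint: 3*-0.4167 = -1.2501 >= -9 -- satisfied.
Step 2: Compute optimal value.
f(x*) = 6*(-5/12)^2 + 5*(-5/12) = -1.0417


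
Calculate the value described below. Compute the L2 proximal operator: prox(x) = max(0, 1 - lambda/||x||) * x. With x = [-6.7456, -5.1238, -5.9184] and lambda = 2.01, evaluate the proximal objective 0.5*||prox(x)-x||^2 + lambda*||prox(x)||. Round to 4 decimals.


Step 1: Compute ||x||.
||x|| = 10.3336
Step 2: Compute scaling factor.
scale = max(0, 1 - 2.01/10.3336) = 0.8055
Step 3: prox(x) = [-5.4335, -4.1272, -4.7672]
||prox(x)|| = 8.3236
Step 4: Proximal objective.
0.5*||prox-x||^2 = 2.0201
lambda*||prox|| = 16.7304
Total = 18.7505


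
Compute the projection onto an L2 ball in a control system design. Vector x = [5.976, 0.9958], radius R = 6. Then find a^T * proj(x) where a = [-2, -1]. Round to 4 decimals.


Step 1: Compute ||x|| (intermediates to 6 decimals).
||x|| = sqrt(5.976^2 + 0.9958^2) = 6.058399
Step 2: Project.
Since ||x|| > R, scale = R/||x|| = 6/6.058399 = 0.990361, proj(x) = scale * x
proj(x) = [5.918397, 0.986201]
Step 3: Dot product.
a^T * proj(x) = -2*5.918397 - 1*0.986201 = -12.823


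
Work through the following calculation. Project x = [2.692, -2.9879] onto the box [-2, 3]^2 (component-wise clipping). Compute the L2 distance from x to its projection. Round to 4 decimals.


Project each component onto [-2, 3].
clip(2.692) = 2.692, clip(-2.9879) = -2.0
Projection = [2.692, -2.0]
Squared diffs: [0.0, 0.9759]
Distance = sqrt(0.9759) = 0.9879


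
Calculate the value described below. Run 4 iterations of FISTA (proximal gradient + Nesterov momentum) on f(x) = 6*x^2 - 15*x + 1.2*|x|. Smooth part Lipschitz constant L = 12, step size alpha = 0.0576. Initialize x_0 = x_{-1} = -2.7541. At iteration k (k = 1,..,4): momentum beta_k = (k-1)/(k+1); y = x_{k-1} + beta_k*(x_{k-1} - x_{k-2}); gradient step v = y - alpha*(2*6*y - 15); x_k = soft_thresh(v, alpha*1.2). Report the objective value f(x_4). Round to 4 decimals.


FISTA on f(x) = 6*x^2 - 15*x + 1.2*|x|
L = 12, alpha = 0.0576
Iteration 1: beta = 0.0, y = -2.7541 + 0.0*(-2.7541 + 2.7541) = -2.7541
  grad(y) = -48.0492, v = y - alpha*grad = 0.0135
  prox(v) = soft_thresh(0.0135, 0.0691) = 0.0
Iteration 2: beta = 0.3333, y = 0.0 + 0.3333*(0.0 + 2.7541) = 0.918
  grad(y) = -3.9836, v = y - alpha*grad = 1.1475
  prox(v) = soft_thresh(1.1475, 0.0691) = 1.0784
Iteration 3: beta = 0.5, y = 1.0784 + 0.5*(1.0784 - 0.0) = 1.6176
  grad(y) = 4.4106, v = y - alpha*grad = 1.3635
  prox(v) = soft_thresh(1.3635, 0.0691) = 1.2944
Iteration 4: beta = 0.6, y = 1.2944 + 0.6*(1.2944 - 1.0784) = 1.424
  grad(y) = 2.0878, v = y - alpha*grad = 1.3037
  prox(v) = soft_thresh(1.3037, 0.0691) = 1.2346
f(x_4) = 6*1.2346^2 - 15*1.2346 + 1.2*|1.2346| = -7.892


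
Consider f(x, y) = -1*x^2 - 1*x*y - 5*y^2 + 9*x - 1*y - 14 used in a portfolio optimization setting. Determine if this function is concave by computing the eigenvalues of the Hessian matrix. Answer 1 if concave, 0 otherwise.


The Hessian of f(x,y) = -1*x^2 - 1*x*y - 5*y^2 + 9*x - 1*y - 14 is:
H = [[-2, -1], [-1, -10]]
Trace = -2 - 10 = -12
Determinant = -2*-10 - (-1)^2 = 19
Discriminant = (-12)^2 - 4*19 = 68.0
Eigenvalues: lambda_1 = -10.1231, lambda_2 = -1.8769
The function is concave.

1


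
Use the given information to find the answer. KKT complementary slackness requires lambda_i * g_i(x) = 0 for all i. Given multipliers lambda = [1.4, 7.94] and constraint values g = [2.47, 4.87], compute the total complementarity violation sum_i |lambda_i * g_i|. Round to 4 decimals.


KKT complementary slackness check:
lambda_1 * g_1 = 1.4 * 2.47 = 3.458
lambda_2 * g_2 = 7.94 * 4.87 = 38.6678
Total violation = 3.458 + 38.6678 = 42.1258


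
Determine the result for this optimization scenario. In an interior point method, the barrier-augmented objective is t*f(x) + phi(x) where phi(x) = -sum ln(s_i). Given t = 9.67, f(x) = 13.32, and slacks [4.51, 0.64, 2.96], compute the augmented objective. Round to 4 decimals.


Step 1: Compute log-barrier.
ln values: [1.5063, -0.4463, 1.0852]
phi = -(1.5063 - 0.4463 + 1.0852) = -2.1452
Step 2: Compute augmented objective.
t*f(x) = 9.67*13.32 = 128.8044
Total = 128.8044 - 2.1452 = 126.6592


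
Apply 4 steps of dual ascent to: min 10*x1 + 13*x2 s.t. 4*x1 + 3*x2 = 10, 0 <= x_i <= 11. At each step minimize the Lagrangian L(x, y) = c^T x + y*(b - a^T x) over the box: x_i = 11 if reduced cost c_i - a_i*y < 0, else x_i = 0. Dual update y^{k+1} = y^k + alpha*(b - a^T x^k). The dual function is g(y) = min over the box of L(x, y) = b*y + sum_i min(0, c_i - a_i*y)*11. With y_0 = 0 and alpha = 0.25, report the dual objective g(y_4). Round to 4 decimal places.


Dual ascent for LP: min 10*x1 + 13*x2, 4*x1 + 3*x2 = 10, 0 <= x_i <= 11
Step 1: y^k = 0.0, reduced costs: (10.0, 13.0)
  x^k = (0.0, 0.0), subgradient = b - a^T x = 10.0
  y^{k+1} = 0.0 + 0.25*10.0 = 2.5
Step 2: y^k = 2.5, reduced costs: (0.0, 5.5)
  x^k = (0.0, 0.0), subgradient = b - a^T x = 10.0
  y^{k+1} = 2.5 + 0.25*10.0 = 5.0
Step 3: y^k = 5.0, reduced costs: (-10.0, -2.0)
  x^k = (11.0, 11.0), subgradient = b - a^T x = -67.0
  y^{k+1} = 5.0 + 0.25*-67.0 = -11.75
Step 4: y^k = -11.75, reduced costs: (57.0, 48.25)
  x^k = (0.0, 0.0), subgradient = b - a^T x = 10.0
  y^{k+1} = -11.75 + 0.25*10.0 = -9.25
Dual objective at y_4 = -9.25: reduced costs (47.0, 40.75), box minimizer x = (0.0, 0.0)
g(y_4) = b*y + (c1 - a1*y)*x1 + (c2 - a2*y)*x2 = 10*(-9.25) + 47.0*0.0 + 40.75*0.0 = -92.5 + 0.0 + 0.0 = -92.5


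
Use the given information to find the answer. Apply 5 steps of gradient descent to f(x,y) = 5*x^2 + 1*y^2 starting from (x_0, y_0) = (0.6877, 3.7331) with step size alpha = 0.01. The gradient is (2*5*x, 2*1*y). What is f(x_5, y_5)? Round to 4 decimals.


Gradient descent on f(x,y) = 5*x^2 + 1*y^2.
Starting point: (0.6877, 3.7331), alpha = 0.01
Step 1: grad_x = 2*5*0.6877 = 6.877, grad_y = 2*1*3.7331 = 7.4662
  x_1 = 0.6877 - 0.01*6.877 = 0.6189
  y_1 = 3.7331 - 0.01*7.4662 = 3.6584
Step 2: grad_x = 2*5*0.6189 = 6.1893, grad_y = 2*1*3.6584 = 7.3169
  x_2 = 0.6189 - 0.01*6.1893 = 0.557
  y_2 = 3.6584 - 0.01*7.3169 = 3.5853
Step 3: grad_x = 2*5*0.557 = 5.5704, grad_y = 2*1*3.5853 = 7.1705
  x_3 = 0.557 - 0.01*5.5704 = 0.5013
  y_3 = 3.5853 - 0.01*7.1705 = 3.5136
Step 4: grad_x = 2*5*0.5013 = 5.0133, grad_y = 2*1*3.5136 = 7.0271
  x_4 = 0.5013 - 0.01*5.0133 = 0.4512
  y_4 = 3.5136 - 0.01*7.0271 = 3.4433
Step 5: grad_x = 2*5*0.4512 = 4.512, grad_y = 2*1*3.4433 = 6.8866
  x_5 = 0.4512 - 0.01*4.512 = 0.4061
  y_5 = 3.4433 - 0.01*6.8866 = 3.3744
f(0.4061, 3.3744) = 5*0.4061^2 + 1*3.3744^2 = 12.2113


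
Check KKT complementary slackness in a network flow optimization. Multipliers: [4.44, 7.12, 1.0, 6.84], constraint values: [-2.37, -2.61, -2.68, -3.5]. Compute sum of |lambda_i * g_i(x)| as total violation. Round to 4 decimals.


KKT complementary slackness check:
lambda_1 * g_1 = 4.44 * -2.37 = -10.5228
lambda_2 * g_2 = 7.12 * -2.61 = -18.5832
lambda_3 * g_3 = 1.0 * -2.68 = -2.68
lambda_4 * g_4 = 6.84 * -3.5 = -23.94
Total violation = 10.5228 + 18.5832 + 2.68 + 23.94 = 55.726


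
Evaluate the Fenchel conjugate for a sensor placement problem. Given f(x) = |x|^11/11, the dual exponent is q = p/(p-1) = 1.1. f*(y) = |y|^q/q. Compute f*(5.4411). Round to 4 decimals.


The conjugate exponent q satisfies 1/p + 1/q = 1.
p = 11, so q = 11/(11 - 1) = 1.1
|y|^q = 5.4411^1.1 = 6.4455
f*(5.4411) = 6.4455 / 1.1 = 5.8595


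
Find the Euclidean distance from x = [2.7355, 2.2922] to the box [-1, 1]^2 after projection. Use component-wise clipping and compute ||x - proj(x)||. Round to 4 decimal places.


Project each component onto [-1, 1].
clip(2.7355) = 1.0, clip(2.2922) = 1.0
Projection = [1.0, 1.0]
Squared diffs: [3.012, 1.6698]
Distance = sqrt(4.6818) = 2.1637


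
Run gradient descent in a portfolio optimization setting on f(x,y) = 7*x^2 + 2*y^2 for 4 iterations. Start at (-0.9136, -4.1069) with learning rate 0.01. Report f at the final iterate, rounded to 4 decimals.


Gradient descent on f(x,y) = 7*x^2 + 2*y^2.
Starting point: (-0.9136, -4.1069), alpha = 0.01
Step 1: grad_x = 2*7*-0.9136 = -12.7904, grad_y = 2*2*-4.1069 = -16.4276
  x_1 = -0.9136 - 0.01*-12.7904 = -0.7857
  y_1 = -4.1069 - 0.01*-16.4276 = -3.9426
Step 2: grad_x = 2*7*-0.7857 = -10.9997, grad_y = 2*2*-3.9426 = -15.7705
  x_2 = -0.7857 - 0.01*-10.9997 = -0.6757
  y_2 = -3.9426 - 0.01*-15.7705 = -3.7849
Step 3: grad_x = 2*7*-0.6757 = -9.4598, grad_y = 2*2*-3.7849 = -15.1397
  x_3 = -0.6757 - 0.01*-9.4598 = -0.5811
  y_3 = -3.7849 - 0.01*-15.1397 = -3.6335
Step 4: grad_x = 2*7*-0.5811 = -8.1354, grad_y = 2*2*-3.6335 = -14.5341
  x_4 = -0.5811 - 0.01*-8.1354 = -0.4997
  y_4 = -3.6335 - 0.01*-14.5341 = -3.4882
f(-0.4997, -3.4882) = 7*(-0.4997)^2 + 2*(-3.4882)^2 = 26.083


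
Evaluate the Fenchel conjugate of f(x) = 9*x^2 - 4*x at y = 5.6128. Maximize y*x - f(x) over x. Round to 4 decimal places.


f*(y) = sup_x {y*x - a*x^2 - b*x} = sup_x {(y-b)*x - a*x^2}
FOC: (y - b) - 2a*x = 0 => x* = (y - b)/(2a)
x* = (5.6128 + 4)/(2*9) = 0.534
f*(5.6128) = (y-b)^2/(4a) = (5.6128 + 4)^2/(4*9)
= 92.4059/36 = 2.5668


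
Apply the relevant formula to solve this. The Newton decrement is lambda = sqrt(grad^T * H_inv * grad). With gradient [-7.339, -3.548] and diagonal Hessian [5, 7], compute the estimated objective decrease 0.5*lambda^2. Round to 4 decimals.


Step 1: H is diagonal, so H^(-1) * g = [-1.4678, -0.5069].
Step 2: g^T H^(-1) g = sum_i g_i^2 / H_ii
  = (-7.339)^2/5 + (-3.548)^2/7
  = 10.7722 + 1.7983 = 12.5705
Step 3: Objective decrease = 0.5 * g^T H^(-1) g = 6.2853


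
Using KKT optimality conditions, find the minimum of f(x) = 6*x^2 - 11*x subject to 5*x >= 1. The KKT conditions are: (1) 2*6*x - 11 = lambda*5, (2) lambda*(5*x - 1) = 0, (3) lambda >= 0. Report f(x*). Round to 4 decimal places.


Step 1: Try lambda = 0 (constraint inactive).
Stationarity: 2*6*x - 11 = 0
x* = 11/(2*6) = 11/12 = 0.9167 (rounded; the exact value 11/12 is used below)
Check constraint: 5*0.9167 = 4.5835 >= 1 -- satisfied.
Step 2: Compute optimal value.
f(x*) = 6*(11/12)^2 - 11*(11/12) = -5.0417


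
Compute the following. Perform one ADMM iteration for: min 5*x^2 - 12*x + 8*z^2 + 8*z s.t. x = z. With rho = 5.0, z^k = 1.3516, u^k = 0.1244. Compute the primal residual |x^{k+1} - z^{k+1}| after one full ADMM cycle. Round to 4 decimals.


ADMM iteration with rho = 5.0, z^k = 1.3516, u^k = 0.1244
Step 1: x-update.
Minimize 5*x^2 - 12*x + (5.0/2)*(x - 1.3516 + 0.1244)^2
FOC: (2*5 + 5.0)*x = 12 + 5.0*(1.3516 - 0.1244)
x^{k+1} = 1.2091
Step 2: z-update.
Minimize 8*z^2 + 8*z + (5.0/2)*(1.2091 - z + 0.1244)^2
FOC: (2*8 + 5.0)*z = -8 + 5.0*(1.2091 + 0.1244)
z^{k+1} = -0.0635
Step 3: u-update.
u^{k+1} = 0.1244 + 1.2091 + 0.0635 = 1.3969
Step 4: Primal residual = |1.2091 + 0.0635| = 1.2725


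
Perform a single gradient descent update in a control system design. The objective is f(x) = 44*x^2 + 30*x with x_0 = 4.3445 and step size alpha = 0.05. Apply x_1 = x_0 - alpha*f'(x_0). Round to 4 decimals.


We compute the gradient at x_0 and apply the update.
f'(x) = 88*x + 30
f'(4.3445) = 88*4.3445 + 30 = 412.316
x_1 = 4.3445 - 0.05*412.316 = -16.2713


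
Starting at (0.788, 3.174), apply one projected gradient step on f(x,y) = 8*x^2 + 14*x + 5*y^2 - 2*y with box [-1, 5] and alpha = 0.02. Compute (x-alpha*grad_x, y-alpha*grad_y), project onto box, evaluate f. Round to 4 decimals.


Step 1: Compute gradient at (0.788, 3.174).
grad_x = 2*8*0.788 + 14 = 26.608
grad_y = 2*5*3.174 - 2 = 29.74
Step 2: Gradient step.
x_raw = 0.788 - 0.02*26.608 = 0.2558
y_raw = 3.174 - 0.02*29.74 = 2.5792
Step 3: Project onto [-1, 5].
x_proj = clip(0.2558) = 0.2558
y_proj = clip(2.5792) = 2.5792
Step 4: Evaluate f.
f(0.2558, 2.5792) = 32.2084


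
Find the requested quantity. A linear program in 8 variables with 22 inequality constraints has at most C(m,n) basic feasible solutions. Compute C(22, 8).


Each vertex corresponds to some choice of n active constraints out of m, so the number of vertices is at most C(m, n) = m! / (n!(m-n)!).
m = 22, n = 8
Numerator: 22 * 21 * 20 * 19 * 18 * 17 * 16 * 15
Denominator: 8! = 40320
C(22, 8) = 319770


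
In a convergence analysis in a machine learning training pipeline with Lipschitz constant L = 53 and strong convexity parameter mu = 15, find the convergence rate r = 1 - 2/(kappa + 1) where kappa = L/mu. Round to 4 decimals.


Step 1: Compute the condition number.
kappa = L/mu = 53/15 = 3.5333
Step 2: Compute the convergence rate.
r = 1 - 2/(kappa + 1) = 1 - 2*mu/(L + mu) = (L - mu)/(L + mu) = 38/68 = 0.5588


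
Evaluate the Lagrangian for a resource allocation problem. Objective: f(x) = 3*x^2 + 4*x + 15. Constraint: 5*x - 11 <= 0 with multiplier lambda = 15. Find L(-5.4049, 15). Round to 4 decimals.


Step 1: Evaluate f(x).
f(-5.4049) = 3*(-5.4049)^2 + 4*(-5.4049) + 15 = 81.0192
Step 2: Evaluate g(x).
g(-5.4049) = 5*-5.4049 - 11 = -38.0245
Step 3: Compute Lagrangian.
L = 81.0192 + 15*-38.0245 = -489.3483


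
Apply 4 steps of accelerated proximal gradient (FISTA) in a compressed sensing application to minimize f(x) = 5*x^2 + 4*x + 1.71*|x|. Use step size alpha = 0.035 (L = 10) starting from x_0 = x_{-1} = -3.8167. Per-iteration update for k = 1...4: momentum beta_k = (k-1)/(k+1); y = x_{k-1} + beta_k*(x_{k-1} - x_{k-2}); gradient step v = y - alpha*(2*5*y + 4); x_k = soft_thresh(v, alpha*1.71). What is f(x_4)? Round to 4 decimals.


FISTA on f(x) = 5*x^2 + 4*x + 1.71*|x|
L = 10, alpha = 0.035
Iteration 1: beta = 0.0, y = -3.8167 + 0.0*(-3.8167 + 3.8167) = -3.8167
  grad(y) = -34.167, v = y - alpha*grad = -2.6209
  prox(v) = soft_thresh(-2.6209, 0.0599) = -2.561
Iteration 2: beta = 0.3333, y = -2.561 + 0.3333*(-2.561 + 3.8167) = -2.1424
  grad(y) = -17.4244, v = y - alpha*grad = -1.5326
  prox(v) = soft_thresh(-1.5326, 0.0599) = -1.4727
Iteration 3: beta = 0.5, y = -1.4727 + 0.5*(-1.4727 + 2.561) = -0.9286
  grad(y) = -5.286, v = y - alpha*grad = -0.7436
  prox(v) = soft_thresh(-0.7436, 0.0599) = -0.6837
Iteration 4: beta = 0.6, y = -0.6837 + 0.6*(-0.6837 + 1.4727) = -0.2103
  grad(y) = 1.8966, v = y - alpha*grad = -0.2767
  prox(v) = soft_thresh(-0.2767, 0.0599) = -0.2169
f(x_4) = 5*(-0.2169)^2 + 4*(-0.2169) + 1.71*|-0.2169| = -0.2615


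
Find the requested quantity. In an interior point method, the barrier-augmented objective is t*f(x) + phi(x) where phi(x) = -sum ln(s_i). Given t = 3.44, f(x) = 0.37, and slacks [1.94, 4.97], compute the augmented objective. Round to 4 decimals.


Step 1: Compute log-barrier.
ln values: [0.6627, 1.6034]
phi = -(0.6627 + 1.6034) = -2.2661
Step 2: Compute augmented objective.
t*f(x) = 3.44*0.37 = 1.2728
Total = 1.2728 - 2.2661 = -0.9933


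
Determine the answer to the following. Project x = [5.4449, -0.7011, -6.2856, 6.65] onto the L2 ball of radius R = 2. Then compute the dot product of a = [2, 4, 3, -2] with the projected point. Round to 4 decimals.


Step 1: Compute ||x|| (intermediates to 6 decimals).
||x|| = sqrt(5.4449^2 + (-0.7011)^2 + (-6.2856)^2 + 6.65^2) = 10.670977
Step 2: Project.
Since ||x|| > R, scale = R/||x|| = 2/10.670977 = 0.187424, proj(x) = scale * x
proj(x) = [1.020505, -0.131403, -1.178072, 1.24637]
Step 3: Dot product.
a^T * proj(x) = 2*1.020505 + 4*(-0.131403) + 3*(-1.178072) - 2*1.24637 = -4.5116


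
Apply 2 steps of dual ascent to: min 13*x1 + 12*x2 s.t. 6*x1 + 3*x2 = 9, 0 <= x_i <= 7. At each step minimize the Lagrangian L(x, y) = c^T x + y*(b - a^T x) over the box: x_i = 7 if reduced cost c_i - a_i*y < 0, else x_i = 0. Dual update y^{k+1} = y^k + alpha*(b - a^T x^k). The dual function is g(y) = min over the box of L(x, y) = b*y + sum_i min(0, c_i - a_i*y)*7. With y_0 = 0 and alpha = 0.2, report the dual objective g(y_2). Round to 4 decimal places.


Dual ascent for LP: min 13*x1 + 12*x2, 6*x1 + 3*x2 = 9, 0 <= x_i <= 7
Step 1: y^k = 0.0, reduced costs: (13.0, 12.0)
  x^k = (0.0, 0.0), subgradient = b - a^T x = 9.0
  y^{k+1} = 0.0 + 0.2*9.0 = 1.8
Step 2: y^k = 1.8, reduced costs: (2.2, 6.6)
  x^k = (0.0, 0.0), subgradient = b - a^T x = 9.0
  y^{k+1} = 1.8 + 0.2*9.0 = 3.6
Dual objective at y_2 = 3.6: reduced costs (-8.6, 1.2), box minimizer x = (7.0, 0.0)
g(y_2) = b*y + (c1 - a1*y)*x1 + (c2 - a2*y)*x2 = 9*3.6 + (-8.6)*7.0 + 1.2*0.0 = 32.4 - 60.2 + 0.0 = -27.8


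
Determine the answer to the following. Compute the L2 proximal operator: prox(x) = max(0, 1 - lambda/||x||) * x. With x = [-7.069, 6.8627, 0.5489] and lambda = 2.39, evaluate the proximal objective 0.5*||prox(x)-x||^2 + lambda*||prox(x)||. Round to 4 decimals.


Step 1: Compute ||x||.
||x|| = 9.8676
Step 2: Compute scaling factor.
scale = max(0, 1 - 2.39/9.8676) = 0.7578
Step 3: prox(x) = [-5.3568, 5.2005, 0.416]
||prox(x)|| = 7.4776
Step 4: Proximal objective.
0.5*||prox-x||^2 = 2.8561
lambda*||prox|| = 17.8715
Total = 20.7274


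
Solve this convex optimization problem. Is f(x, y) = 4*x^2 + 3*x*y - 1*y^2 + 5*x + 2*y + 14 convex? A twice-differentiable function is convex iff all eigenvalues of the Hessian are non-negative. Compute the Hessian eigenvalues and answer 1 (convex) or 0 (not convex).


The Hessian of f(x,y) = 4*x^2 + 3*x*y - 1*y^2 + 5*x + 2*y + 14 is:
H = [[8, 3], [3, -2]]
Trace = 8 - 2 = 6
Determinant = 8*-2 - (3)^2 = -25
Discriminant = (6)^2 - 4*-25 = 136.0
Eigenvalues: lambda_1 = -2.831, lambda_2 = 8.831
The function is not convex.

0


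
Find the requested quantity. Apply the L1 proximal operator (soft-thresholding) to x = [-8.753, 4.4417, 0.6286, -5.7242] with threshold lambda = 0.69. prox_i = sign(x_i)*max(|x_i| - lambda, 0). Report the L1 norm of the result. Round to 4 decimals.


Soft-thresholding with lambda = 0.69:
prox(-8.753) = sign(-8.753)*max(|-8.753| - 0.69, 0) = -8.063
prox(4.4417) = sign(4.4417)*max(|4.4417| - 0.69, 0) = 3.7517
prox(0.6286) = sign(0.6286)*max(|0.6286| - 0.69, 0) = 0.0
prox(-5.7242) = sign(-5.7242)*max(|-5.7242| - 0.69, 0) = -5.0342
prox(x) = [-8.063, 3.7517, 0.0, -5.0342]
||prox(x)||_1 = 8.063 + 3.7517 + 0.0 + 5.0342 = 16.8489


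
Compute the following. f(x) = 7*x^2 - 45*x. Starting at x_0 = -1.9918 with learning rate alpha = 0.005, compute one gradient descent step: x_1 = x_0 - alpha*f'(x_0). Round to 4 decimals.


We compute the gradient at x_0 and apply the update.
f'(x) = 14*x - 45
f'(-1.9918) = 14*-1.9918 - 45 = -72.8852
x_1 = -1.9918 - 0.005*-72.8852 = -1.6274


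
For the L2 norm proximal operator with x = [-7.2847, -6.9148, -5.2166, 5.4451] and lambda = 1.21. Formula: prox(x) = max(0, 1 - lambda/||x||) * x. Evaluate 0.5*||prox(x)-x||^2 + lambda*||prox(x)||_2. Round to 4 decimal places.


Step 1: Compute ||x||.
||x|| = 12.5596
Step 2: Compute scaling factor.
scale = max(0, 1 - 1.21/12.5596) = 0.9037
Step 3: prox(x) = [-6.5829, -6.2486, -4.714, 4.9205]
||prox(x)|| = 11.3496
Step 4: Proximal objective.
0.5*||prox-x||^2 = 0.7321
lambda*||prox|| = 13.733
Total = 14.4651


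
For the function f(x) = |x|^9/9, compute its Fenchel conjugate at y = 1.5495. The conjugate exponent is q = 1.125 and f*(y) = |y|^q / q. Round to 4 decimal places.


The conjugate exponent q satisfies 1/p + 1/q = 1.
p = 9, so q = 9/(9 - 1) = 1.125
|y|^q = 1.5495^1.125 = 1.6367
f*(1.5495) = 1.6367 / 1.125 = 1.4548


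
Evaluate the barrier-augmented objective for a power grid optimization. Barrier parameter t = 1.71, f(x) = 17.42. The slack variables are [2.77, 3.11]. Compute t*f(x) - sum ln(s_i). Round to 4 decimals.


Step 1: Compute log-barrier.
ln values: [1.0188, 1.1346]
phi = -(1.0188 + 1.1346) = -2.1535
Step 2: Compute augmented objective.
t*f(x) = 1.71*17.42 = 29.7882
Total = 29.7882 - 2.1535 = 27.6347


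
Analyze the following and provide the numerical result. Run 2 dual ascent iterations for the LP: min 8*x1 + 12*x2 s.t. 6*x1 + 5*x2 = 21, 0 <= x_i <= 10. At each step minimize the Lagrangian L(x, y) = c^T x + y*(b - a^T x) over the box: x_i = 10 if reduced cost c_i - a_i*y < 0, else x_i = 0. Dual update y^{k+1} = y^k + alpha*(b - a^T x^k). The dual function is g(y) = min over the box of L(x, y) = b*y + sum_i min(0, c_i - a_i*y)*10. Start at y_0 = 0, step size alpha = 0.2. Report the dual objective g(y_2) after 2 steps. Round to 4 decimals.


Dual ascent for LP: min 8*x1 + 12*x2, 6*x1 + 5*x2 = 21, 0 <= x_i <= 10
Step 1: y^k = 0.0, reduced costs: (8.0, 12.0)
  x^k = (0.0, 0.0), subgradient = b - a^T x = 21.0
  y^{k+1} = 0.0 + 0.2*21.0 = 4.2
Step 2: y^k = 4.2, reduced costs: (-17.2, -9.0)
  x^k = (10.0, 10.0), subgradient = b - a^T x = -89.0
  y^{k+1} = 4.2 + 0.2*-89.0 = -13.6
Dual objective at y_2 = -13.6: reduced costs (89.6, 80.0), box minimizer x = (0.0, 0.0)
g(y_2) = b*y + (c1 - a1*y)*x1 + (c2 - a2*y)*x2 = 21*(-13.6) + 89.6*0.0 + 80.0*0.0 = -285.6 + 0.0 + 0.0 = -285.6


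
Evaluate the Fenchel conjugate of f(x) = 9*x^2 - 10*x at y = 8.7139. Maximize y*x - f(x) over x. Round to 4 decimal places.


f*(y) = sup_x {y*x - a*x^2 - b*x} = sup_x {(y-b)*x - a*x^2}
FOC: (y - b) - 2a*x = 0 => x* = (y - b)/(2a)
x* = (8.7139 + 10)/(2*9) = 1.0397
f*(8.7139) = (y-b)^2/(4a) = (8.7139 + 10)^2/(4*9)
= 350.2101/36 = 9.7281


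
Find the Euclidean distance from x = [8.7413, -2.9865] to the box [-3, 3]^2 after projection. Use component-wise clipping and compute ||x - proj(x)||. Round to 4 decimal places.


Project each component onto [-3, 3].
clip(8.7413) = 3.0, clip(-2.9865) = -2.9865
Projection = [3.0, -2.9865]
Squared diffs: [32.9625, 0.0]
Distance = sqrt(32.9625) = 5.7413


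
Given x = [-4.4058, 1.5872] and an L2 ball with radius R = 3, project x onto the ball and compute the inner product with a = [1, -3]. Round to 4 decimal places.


Step 1: Compute ||x|| (intermediates to 6 decimals).
||x|| = sqrt((-4.4058)^2 + 1.5872^2) = 4.682977
Step 2: Project.
Since ||x|| > R, scale = R/||x|| = 3/4.682977 = 0.640618, proj(x) = scale * x
proj(x) = [-2.822435, 1.016789]
Step 3: Dot product.
a^T * proj(x) = 1*(-2.822435) - 3*1.016789 = -5.8728


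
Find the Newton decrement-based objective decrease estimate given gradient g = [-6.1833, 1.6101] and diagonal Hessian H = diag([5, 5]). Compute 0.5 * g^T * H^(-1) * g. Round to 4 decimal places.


Step 1: H is diagonal, so H^(-1) * g = [-1.2367, 0.322].
Step 2: g^T H^(-1) g = sum_i g_i^2 / H_ii
  = (-6.1833)^2/5 + (1.6101)^2/5
  = 7.6466 + 0.5185 = 8.1651
Step 3: Objective decrease = 0.5 * g^T H^(-1) g = 4.0826


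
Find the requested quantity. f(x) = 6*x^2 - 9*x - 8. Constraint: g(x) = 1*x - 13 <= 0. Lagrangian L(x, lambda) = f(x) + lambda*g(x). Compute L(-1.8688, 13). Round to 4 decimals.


Step 1: Evaluate f(x).
f(-1.8688) = 6*(-1.8688)^2 - 9*(-1.8688) - 8 = 29.7737
Step 2: Evaluate g(x).
g(-1.8688) = 1*-1.8688 - 13 = -14.8688
Step 3: Compute Lagrangian.
L = 29.7737 + 13*-14.8688 = -163.5207


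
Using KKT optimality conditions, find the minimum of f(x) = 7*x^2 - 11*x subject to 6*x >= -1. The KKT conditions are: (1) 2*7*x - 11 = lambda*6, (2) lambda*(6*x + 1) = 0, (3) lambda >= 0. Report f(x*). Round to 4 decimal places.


Step 1: Try lambda = 0 (constraint inactive).
Stationarity: 2*7*x - 11 = 0
x* = 11/(2*7) = 11/14 = 0.7857 (rounded; the exact value 11/14 is used below)
Check constraint: 6*0.7857 = 4.7142 >= -1 -- satisfied.
Step 2: Compute optimal value.
f(x*) = 7*(11/14)^2 - 11*(11/14) = -4.3214


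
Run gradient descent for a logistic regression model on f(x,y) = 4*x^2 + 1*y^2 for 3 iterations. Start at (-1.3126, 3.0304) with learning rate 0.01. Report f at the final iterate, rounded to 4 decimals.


Gradient descent on f(x,y) = 4*x^2 + 1*y^2.
Starting point: (-1.3126, 3.0304), alpha = 0.01
Step 1: grad_x = 2*4*-1.3126 = -10.5008, grad_y = 2*1*3.0304 = 6.0608
  x_1 = -1.3126 - 0.01*-10.5008 = -1.2076
  y_1 = 3.0304 - 0.01*6.0608 = 2.9698
Step 2: grad_x = 2*4*-1.2076 = -9.6607, grad_y = 2*1*2.9698 = 5.9396
  x_2 = -1.2076 - 0.01*-9.6607 = -1.111
  y_2 = 2.9698 - 0.01*5.9396 = 2.9104
Step 3: grad_x = 2*4*-1.111 = -8.8879, grad_y = 2*1*2.9104 = 5.8208
  x_3 = -1.111 - 0.01*-8.8879 = -1.0221
  y_3 = 2.9104 - 0.01*5.8208 = 2.8522
f(-1.0221, 2.8522) = 4*(-1.0221)^2 + 1*2.8522^2 = 12.3138


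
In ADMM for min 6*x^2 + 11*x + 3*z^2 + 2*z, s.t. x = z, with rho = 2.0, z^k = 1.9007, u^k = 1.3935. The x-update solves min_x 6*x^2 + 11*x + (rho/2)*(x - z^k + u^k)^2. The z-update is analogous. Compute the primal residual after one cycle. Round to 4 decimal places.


ADMM iteration with rho = 2.0, z^k = 1.9007, u^k = 1.3935
Step 1: x-update.
Minimize 6*x^2 + 11*x + (2.0/2)*(x - 1.9007 + 1.3935)^2
FOC: (2*6 + 2.0)*x = -11 + 2.0*(1.9007 - 1.3935)
x^{k+1} = -0.7133
Step 2: z-update.
Minimize 3*z^2 + 2*z + (2.0/2)*(-0.7133 - z + 1.3935)^2
FOC: (2*3 + 2.0)*z = -2 + 2.0*(-0.7133 + 1.3935)
z^{k+1} = -0.0799
Step 3: u-update.
u^{k+1} = 1.3935 - 0.7133 + 0.0799 = 0.7602
Step 4: Primal residual = |-0.7133 + 0.0799| = 0.6333
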